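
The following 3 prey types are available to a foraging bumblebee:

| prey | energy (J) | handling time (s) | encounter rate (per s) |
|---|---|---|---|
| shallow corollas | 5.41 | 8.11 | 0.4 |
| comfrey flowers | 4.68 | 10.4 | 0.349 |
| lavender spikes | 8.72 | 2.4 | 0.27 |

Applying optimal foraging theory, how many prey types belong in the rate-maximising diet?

1

Rank by E/h (J/s): lavender spikes 3.63, shallow corollas 0.667, comfrey flowers 0.45. Include each in turn until the next type's E/h falls below the running intake rate.
Rate on top 1: 1.429. shallow corollas: 0.667 < 1.429 → exclude; stop.
Optimal diet: lavender spikes — 1 of 3 types.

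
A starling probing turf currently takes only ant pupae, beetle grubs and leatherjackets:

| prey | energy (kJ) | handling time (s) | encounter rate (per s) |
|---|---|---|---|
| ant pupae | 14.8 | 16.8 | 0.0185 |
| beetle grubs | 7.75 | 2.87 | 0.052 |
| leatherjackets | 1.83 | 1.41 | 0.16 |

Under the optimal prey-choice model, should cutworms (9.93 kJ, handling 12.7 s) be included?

Yes

Intake rate on the current diet: R = (0.0185×14.8 + 0.052×7.75 + 0.16×1.83) / (1 + 0.0185×16.8 + 0.052×2.87 + 0.16×1.41) = 0.9696/1.686 = 0.5752 kJ/s.
cutworms: E/h = 9.93/12.7 = 0.7819 kJ/s.
Since 0.7819 > R, including cutworms increases the long-run rate.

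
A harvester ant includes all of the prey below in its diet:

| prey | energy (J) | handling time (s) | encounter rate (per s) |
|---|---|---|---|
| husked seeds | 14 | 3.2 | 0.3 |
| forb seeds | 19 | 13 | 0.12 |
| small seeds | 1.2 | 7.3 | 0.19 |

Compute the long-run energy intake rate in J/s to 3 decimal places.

1.367 J/s

R = (0.3×14 + 0.12×19 + 0.19×1.2) / (1 + 0.3×3.2 + 0.12×13 + 0.19×7.3) = 6.708/4.907 = 1.367 J/s.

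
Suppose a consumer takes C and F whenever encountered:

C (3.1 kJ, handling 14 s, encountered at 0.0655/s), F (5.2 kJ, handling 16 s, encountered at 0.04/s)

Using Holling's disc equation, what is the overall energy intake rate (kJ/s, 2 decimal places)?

0.16 kJ/s

R = (0.0655×3.1 + 0.04×5.2) / (1 + 0.0655×14 + 0.04×16) = 0.4111/2.557 = 0.1608 kJ/s.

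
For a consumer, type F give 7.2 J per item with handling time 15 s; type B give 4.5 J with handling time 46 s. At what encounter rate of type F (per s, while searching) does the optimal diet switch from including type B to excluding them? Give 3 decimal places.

The zero-one rule: include type B iff E₂/h₂ > λE₁/(1+λh₁). Equality gives the switch point.
λE₁h₂ = E₂ + λE₂h₁ ⇒ λ = E₂/(E₁h₂ − E₂h₁) = 4.5/(331.2 − 67.5) = 0.01706 per s.

0.017 per s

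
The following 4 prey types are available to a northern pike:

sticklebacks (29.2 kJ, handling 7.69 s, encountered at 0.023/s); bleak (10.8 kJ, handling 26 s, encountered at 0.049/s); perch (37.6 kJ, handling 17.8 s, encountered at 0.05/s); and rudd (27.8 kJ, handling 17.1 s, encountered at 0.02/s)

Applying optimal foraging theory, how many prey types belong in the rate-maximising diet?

Profitabilities (E/h, kJ/s): sticklebacks 3.8, perch 2.11, rudd 1.63, bleak 0.415. Add prey in this order while the next type's profitability exceeds the intake rate on those already taken.
Rate on top 1: 0.5707. perch: 2.11 > 0.5707 → include.
Rate on top 2: 1.235. rudd: 1.63 > 1.235 → include.
Rate on top 3: 1.29. bleak: 0.415 < 1.29 → exclude; stop.
Optimal diet: sticklebacks, perch, rudd — 3 of 4 types.

3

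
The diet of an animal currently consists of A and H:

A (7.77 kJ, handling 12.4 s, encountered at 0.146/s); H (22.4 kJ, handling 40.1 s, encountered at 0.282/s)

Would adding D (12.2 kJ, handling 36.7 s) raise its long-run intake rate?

No

On A and H alone, R = ΣλE/(1+Σλh) = 7.451/14.12 = 0.5278 kJ/s.
Profitability of D: 12.2/36.7 = 0.3324 kJ/s.
0.3324 < 0.5278, so adding D would lower the average — exclude it.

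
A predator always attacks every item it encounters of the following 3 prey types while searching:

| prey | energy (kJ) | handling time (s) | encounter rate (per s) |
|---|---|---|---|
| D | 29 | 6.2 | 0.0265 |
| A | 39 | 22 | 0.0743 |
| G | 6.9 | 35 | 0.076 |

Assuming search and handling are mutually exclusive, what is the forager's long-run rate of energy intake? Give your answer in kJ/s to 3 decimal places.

0.768 kJ/s

R = Σλ_iE_i / (1 + Σλ_ih_i)
Numerator: 0.0265×29 + 0.0743×39 + 0.076×6.9 = 4.191
Denominator: 1 + 0.0265×6.2 + 0.0743×22 + 0.076×35 = 5.459
R = 4.191/5.459 = 0.7677 kJ/s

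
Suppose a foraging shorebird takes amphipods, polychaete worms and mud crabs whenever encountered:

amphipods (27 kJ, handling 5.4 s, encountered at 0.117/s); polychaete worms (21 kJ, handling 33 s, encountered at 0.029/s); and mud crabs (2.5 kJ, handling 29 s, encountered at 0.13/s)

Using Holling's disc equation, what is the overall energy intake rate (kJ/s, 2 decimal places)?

R = (0.117×27 + 0.029×21 + 0.13×2.5) / (1 + 0.117×5.4 + 0.029×33 + 0.13×29) = 4.093/6.359 = 0.6437 kJ/s.

0.64 kJ/s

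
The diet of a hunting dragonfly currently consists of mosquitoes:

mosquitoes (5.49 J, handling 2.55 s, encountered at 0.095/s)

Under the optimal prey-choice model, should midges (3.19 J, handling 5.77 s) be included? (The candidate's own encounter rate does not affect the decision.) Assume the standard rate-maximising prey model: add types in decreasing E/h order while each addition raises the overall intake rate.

Current rate: (0.095×5.49)/(1 + 0.095×2.55) = 0.4198 J/s.
Profitability of midges: 3.19/5.77 = 0.5529 J/s.
Since 0.5529 > R, including midges increases the long-run rate.

Yes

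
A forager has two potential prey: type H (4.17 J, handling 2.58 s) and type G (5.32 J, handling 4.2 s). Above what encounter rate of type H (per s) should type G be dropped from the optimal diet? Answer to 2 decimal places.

1.40 per s

Drop type G once their profitability E₂/h₂ falls below the rate achievable on type H alone: E₂/h₂ = λE₁/(1 + λh₁).
Solve for λ: λE₁h₂ = E₂(1 + λh₁) → λ(E₁h₂ − E₂h₁) = E₂ → λ = E₂/(E₁h₂ − E₂h₁).
λ = 5.32/(4.17×4.2 − 5.32×2.58) = 5.32/3.788 = 1.404 per s.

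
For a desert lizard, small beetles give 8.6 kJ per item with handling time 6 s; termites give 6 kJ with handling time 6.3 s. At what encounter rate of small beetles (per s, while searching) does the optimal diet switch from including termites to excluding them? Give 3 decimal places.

0.330 per s

The zero-one rule: include termites iff E₂/h₂ > λE₁/(1+λh₁). Equality gives the switch point.
λE₁h₂ = E₂ + λE₂h₁ ⇒ λ = E₂/(E₁h₂ − E₂h₁) = 6/(54.18 − 36) = 0.33 per s.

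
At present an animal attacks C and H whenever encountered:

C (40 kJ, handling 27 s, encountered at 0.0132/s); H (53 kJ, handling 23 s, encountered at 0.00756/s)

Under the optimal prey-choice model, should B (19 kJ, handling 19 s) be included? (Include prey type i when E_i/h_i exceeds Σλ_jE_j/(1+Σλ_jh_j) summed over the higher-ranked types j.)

Yes

Current rate: (0.0132×40 + 0.00756×53)/(1 + 0.0132×27 + 0.00756×23) = 0.6069 kJ/s.
B: E/h = 19/19 = 1 kJ/s.
Since 1 > R, including B increases the long-run rate.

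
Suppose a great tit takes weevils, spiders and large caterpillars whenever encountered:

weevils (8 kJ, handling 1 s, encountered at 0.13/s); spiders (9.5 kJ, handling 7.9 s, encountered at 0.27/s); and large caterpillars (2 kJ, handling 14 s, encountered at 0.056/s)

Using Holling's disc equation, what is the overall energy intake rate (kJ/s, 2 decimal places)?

0.92 kJ/s

R = (0.13×8 + 0.27×9.5 + 0.056×2) / (1 + 0.13×1 + 0.27×7.9 + 0.056×14) = 3.717/4.047 = 0.9185 kJ/s.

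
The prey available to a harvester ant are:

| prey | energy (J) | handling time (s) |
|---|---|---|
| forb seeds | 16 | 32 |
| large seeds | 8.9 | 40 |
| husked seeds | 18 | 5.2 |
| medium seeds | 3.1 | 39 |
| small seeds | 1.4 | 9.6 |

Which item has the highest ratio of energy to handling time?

husked seeds

In descending order of E/h:
husked seeds: 18/5.2 = 3.46 J/s
forb seeds: 16/32 = 0.5 J/s
large seeds: 8.9/40 = 0.223 J/s
small seeds: 1.4/9.6 = 0.146 J/s
medium seeds: 3.1/39 = 0.0795 J/s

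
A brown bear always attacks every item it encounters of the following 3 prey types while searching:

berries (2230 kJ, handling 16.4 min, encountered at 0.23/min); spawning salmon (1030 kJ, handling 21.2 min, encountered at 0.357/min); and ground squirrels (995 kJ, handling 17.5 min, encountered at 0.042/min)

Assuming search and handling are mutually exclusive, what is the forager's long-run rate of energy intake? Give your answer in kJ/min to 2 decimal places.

R = Σλ_iE_i / (1 + Σλ_ih_i)
Numerator: 0.23×2230 + 0.357×1030 + 0.042×995 = 922.4
Denominator: 1 + 0.23×16.4 + 0.357×21.2 + 0.042×17.5 = 13.08
R = 922.4/13.08 = 70.54 kJ/min

70.54 kJ/min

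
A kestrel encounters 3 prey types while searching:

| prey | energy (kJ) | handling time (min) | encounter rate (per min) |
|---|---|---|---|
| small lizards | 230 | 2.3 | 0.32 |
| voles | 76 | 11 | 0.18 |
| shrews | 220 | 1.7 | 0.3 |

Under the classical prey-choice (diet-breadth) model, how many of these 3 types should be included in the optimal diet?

Rank by E/h (kJ/min): shrews 129, small lizards 100, voles 6.91. Include each in turn until the next type's E/h falls below the running intake rate.
Rate on top 1: 43.71. small lizards: 100 > 43.71 → include.
Rate on top 2: 62.15. voles: 6.91 < 62.15 → exclude; stop.
Optimal diet: shrews, small lizards — 2 of 3 types.

2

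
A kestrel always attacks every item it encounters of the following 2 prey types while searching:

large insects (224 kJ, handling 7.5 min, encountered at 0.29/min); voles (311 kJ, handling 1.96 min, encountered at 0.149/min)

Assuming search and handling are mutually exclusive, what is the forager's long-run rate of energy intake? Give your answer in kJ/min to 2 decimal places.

R = (0.29×224 + 0.149×311) / (1 + 0.29×7.5 + 0.149×1.96) = 111.3/3.467 = 32.1 kJ/min.

32.10 kJ/min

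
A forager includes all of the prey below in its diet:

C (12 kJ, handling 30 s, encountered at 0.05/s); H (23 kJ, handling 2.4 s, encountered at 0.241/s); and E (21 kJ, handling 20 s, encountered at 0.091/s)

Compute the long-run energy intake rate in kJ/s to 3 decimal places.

1.644 kJ/s

R = Σλ_iE_i / (1 + Σλ_ih_i)
Numerator: 0.05×12 + 0.241×23 + 0.091×21 = 8.054
Denominator: 1 + 0.05×30 + 0.241×2.4 + 0.091×20 = 4.898
R = 8.054/4.898 = 1.644 kJ/s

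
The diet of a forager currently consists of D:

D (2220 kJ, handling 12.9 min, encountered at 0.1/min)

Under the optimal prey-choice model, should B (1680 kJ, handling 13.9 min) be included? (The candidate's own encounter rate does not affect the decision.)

Yes

Intake rate on the current diet: R = (0.1×2220) / (1 + 0.1×12.9) = 222/2.29 = 96.94 kJ/min.
B: E/h = 1680/13.9 = 120.9 kJ/min.
Since 120.9 > R, including B increases the long-run rate.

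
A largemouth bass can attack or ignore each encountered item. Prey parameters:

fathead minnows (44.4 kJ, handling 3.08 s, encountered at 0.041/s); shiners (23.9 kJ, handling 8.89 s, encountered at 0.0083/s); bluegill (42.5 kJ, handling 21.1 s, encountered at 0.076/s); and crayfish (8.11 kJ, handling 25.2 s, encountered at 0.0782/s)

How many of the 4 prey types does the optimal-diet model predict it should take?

3

E/h in descending order: fathead minnows 14.4, shiners 2.69, bluegill 2.01, crayfish 0.322 kJ/s. The optimal diet is the largest prefix of this list for which every included type satisfies E_i/h_i > R on the types above it.
Rate on top 1: 1.616. shiners: 2.69 > 1.616 → include.
Rate on top 2: 1.682. bluegill: 2.01 > 1.682 → include.
Rate on top 3: 1.872. crayfish: 0.322 < 1.872 → exclude; stop.
Optimal diet: fathead minnows, shiners, bluegill — 3 of 4 types.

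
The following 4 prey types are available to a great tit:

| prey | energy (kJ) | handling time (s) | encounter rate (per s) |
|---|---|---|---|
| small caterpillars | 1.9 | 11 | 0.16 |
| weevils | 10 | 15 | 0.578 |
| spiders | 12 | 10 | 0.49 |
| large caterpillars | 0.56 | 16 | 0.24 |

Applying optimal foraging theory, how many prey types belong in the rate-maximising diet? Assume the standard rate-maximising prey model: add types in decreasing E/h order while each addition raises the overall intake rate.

Profitabilities (E/h, kJ/s): spiders 1.2, weevils 0.667, small caterpillars 0.173, large caterpillars 0.035. Add prey in this order while the next type's profitability exceeds the intake rate on those already taken.
Rate on top 1: 0.9966. weevils: 0.667 < 0.9966 → exclude; stop.
Optimal diet: spiders — 1 of 4 types.

1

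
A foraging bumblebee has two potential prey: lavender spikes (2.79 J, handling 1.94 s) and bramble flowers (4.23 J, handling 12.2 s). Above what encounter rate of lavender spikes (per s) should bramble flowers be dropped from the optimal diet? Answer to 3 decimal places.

At the threshold, the rate on lavender spikes alone equals the profitability of bramble flowers: λ·2.79/(1 + λ·1.94) = 4.23/12.2 = 0.3467.
Rearranging, λ(2.79 − 0.3467×1.94) = 0.3467, so λ = 0.3467/2.117 = 0.1638 per s.

0.164 per s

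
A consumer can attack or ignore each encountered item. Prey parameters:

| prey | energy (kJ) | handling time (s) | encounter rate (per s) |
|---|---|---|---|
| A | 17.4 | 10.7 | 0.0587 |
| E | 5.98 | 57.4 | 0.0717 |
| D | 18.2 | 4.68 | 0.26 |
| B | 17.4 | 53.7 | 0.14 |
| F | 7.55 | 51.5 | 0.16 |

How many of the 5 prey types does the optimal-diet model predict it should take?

1

E/h in descending order: D 3.89, A 1.63, B 0.324, F 0.147, E 0.104 kJ/s. The optimal diet is the largest prefix of this list for which every included type satisfies E_i/h_i > R on the types above it.
Rate on top 1: 2.135. A: 1.63 < 2.135 → exclude; stop.
Optimal diet: D — 1 of 5 types.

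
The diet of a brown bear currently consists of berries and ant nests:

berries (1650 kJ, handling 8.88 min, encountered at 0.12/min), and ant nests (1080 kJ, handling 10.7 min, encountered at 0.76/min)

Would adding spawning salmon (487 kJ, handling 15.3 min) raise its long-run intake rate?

No

On berries and ant nests alone, R = ΣλE/(1+Σλh) = 1019/10.2 = 99.91 kJ/min.
Profitability of spawning salmon: 487/15.3 = 31.83 kJ/min.
Since 31.83 < R, time spent handling spawning salmon is better spent searching.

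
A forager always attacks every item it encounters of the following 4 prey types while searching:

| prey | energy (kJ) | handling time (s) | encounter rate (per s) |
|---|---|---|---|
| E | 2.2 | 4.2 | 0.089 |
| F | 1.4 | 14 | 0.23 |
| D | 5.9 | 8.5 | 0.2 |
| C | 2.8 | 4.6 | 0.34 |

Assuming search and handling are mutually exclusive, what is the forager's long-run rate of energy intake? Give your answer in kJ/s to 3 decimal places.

R = Σλ_iE_i / (1 + Σλ_ih_i)
Numerator: 0.089×2.2 + 0.23×1.4 + 0.2×5.9 + 0.34×2.8 = 2.65
Denominator: 1 + 0.089×4.2 + 0.23×14 + 0.2×8.5 + 0.34×4.6 = 7.858
R = 2.65/7.858 = 0.3372 kJ/s

0.337 kJ/s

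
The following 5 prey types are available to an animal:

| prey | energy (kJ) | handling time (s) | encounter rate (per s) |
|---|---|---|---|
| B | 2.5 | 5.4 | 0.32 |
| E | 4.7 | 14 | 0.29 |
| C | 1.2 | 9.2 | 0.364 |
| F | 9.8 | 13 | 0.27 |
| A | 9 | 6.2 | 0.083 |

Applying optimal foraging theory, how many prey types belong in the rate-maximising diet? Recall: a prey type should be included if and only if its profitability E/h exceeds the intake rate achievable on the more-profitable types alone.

Profitabilities (E/h, kJ/s): A 1.45, F 0.754, B 0.463, E 0.336, C 0.13. Add prey in this order while the next type's profitability exceeds the intake rate on those already taken.
Rate on top 1: 0.4932. F: 0.754 > 0.4932 → include.
Rate on top 2: 0.6753. B: 0.463 < 0.6753 → exclude; stop.
Optimal diet: A, F — 2 of 5 types.

2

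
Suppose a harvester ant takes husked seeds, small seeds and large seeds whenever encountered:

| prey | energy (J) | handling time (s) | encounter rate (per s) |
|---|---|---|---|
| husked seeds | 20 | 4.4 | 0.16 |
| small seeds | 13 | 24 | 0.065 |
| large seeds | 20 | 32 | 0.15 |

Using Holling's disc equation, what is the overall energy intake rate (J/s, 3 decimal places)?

0.874 J/s

Energy encountered per unit search time: 0.16×20 + 0.065×13 + 0.15×20 = 7.045 J/s.
Handling time per unit search time: 0.16×4.4 + 0.065×24 + 0.15×32 = 7.064.
Rate = 7.045/(1 + 7.064) = 0.8736 J/s.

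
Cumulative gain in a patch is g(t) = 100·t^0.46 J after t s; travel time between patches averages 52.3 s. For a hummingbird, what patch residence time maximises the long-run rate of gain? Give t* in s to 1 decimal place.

By the marginal value theorem, leave when the instantaneous gain rate g'(t) equals the habitat-wide average g(t)/(T + t).
g'(t) = 0.46·100·t^-0.54. Setting 0.46·100·t^-0.54 = 100·t^0.46/(52.3+t) gives 0.46(52.3+t) = t, so 0.54·t = 0.46×52.3.
t* = 0.46×52.3/0.54 = 44.55 s.

44.6 s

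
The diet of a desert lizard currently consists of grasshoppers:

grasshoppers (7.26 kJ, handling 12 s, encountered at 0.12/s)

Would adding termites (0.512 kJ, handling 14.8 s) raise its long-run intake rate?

Intake rate on the current diet: R = (0.12×7.26) / (1 + 0.12×12) = 0.8712/2.44 = 0.357 kJ/s.
Profitability of termites: 0.512/14.8 = 0.03459 kJ/s.
Since 0.03459 < R, time spent handling termites is better spent searching.

No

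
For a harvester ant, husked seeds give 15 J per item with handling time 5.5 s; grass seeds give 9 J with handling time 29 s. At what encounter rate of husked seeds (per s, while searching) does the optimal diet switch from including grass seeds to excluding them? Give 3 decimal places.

The zero-one rule: include grass seeds iff E₂/h₂ > λE₁/(1+λh₁). Equality gives the switch point.
λE₁h₂ = E₂ + λE₂h₁ ⇒ λ = E₂/(E₁h₂ − E₂h₁) = 9/(435 − 49.5) = 0.02335 per s.

0.023 per s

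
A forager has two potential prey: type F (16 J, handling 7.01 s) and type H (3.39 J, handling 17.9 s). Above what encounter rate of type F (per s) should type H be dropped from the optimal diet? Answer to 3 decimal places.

Drop type H once their profitability E₂/h₂ falls below the rate achievable on type F alone: E₂/h₂ = λE₁/(1 + λh₁).
Solve for λ: λE₁h₂ = E₂(1 + λh₁) → λ(E₁h₂ − E₂h₁) = E₂ → λ = E₂/(E₁h₂ − E₂h₁).
λ = 3.39/(16×17.9 − 3.39×7.01) = 3.39/262.6 = 0.01291 per s.

0.013 per s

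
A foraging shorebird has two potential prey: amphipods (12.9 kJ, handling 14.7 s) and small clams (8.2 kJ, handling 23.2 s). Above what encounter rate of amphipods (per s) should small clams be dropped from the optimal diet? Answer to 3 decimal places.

At the threshold, the rate on amphipods alone equals the profitability of small clams: λ·12.9/(1 + λ·14.7) = 8.2/23.2 = 0.3534.
Rearranging, λ(12.9 − 0.3534×14.7) = 0.3534, so λ = 0.3534/7.704 = 0.04588 per s.

0.046 per s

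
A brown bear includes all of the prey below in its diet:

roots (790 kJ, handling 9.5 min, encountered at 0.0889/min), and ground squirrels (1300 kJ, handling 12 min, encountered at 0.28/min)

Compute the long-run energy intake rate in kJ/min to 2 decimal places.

83.43 kJ/min

R = Σλ_iE_i / (1 + Σλ_ih_i)
Numerator: 0.0889×790 + 0.28×1300 = 434.2
Denominator: 1 + 0.0889×9.5 + 0.28×12 = 5.205
R = 434.2/5.205 = 83.43 kJ/min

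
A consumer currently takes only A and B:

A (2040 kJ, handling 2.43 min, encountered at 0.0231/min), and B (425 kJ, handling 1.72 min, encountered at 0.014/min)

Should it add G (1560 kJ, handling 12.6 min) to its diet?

Yes

Intake rate on the current diet: R = (0.0231×2040 + 0.014×425) / (1 + 0.0231×2.43 + 0.014×1.72) = 53.07/1.08 = 49.13 kJ/min.
Profitability of G: 1560/12.6 = 123.8 kJ/min.
Since 123.8 > R, including G increases the long-run rate.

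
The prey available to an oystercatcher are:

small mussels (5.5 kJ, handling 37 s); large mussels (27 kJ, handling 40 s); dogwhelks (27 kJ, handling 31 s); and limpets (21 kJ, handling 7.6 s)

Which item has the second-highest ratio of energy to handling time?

dogwhelks

In descending order of E/h:
limpets: 21/7.6 = 2.76 kJ/s
dogwhelks: 27/31 = 0.871 kJ/s
large mussels: 27/40 = 0.675 kJ/s
small mussels: 5.5/37 = 0.149 kJ/s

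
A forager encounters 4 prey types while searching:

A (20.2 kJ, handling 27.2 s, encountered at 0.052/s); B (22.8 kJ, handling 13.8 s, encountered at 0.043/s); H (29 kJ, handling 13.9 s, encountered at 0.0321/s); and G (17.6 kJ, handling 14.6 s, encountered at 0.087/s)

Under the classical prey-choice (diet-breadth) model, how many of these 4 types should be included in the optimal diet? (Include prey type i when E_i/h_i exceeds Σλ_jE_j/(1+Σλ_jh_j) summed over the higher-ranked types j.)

3

Profitabilities (E/h, kJ/s): H 2.09, B 1.65, G 1.21, A 0.743. Add prey in this order while the next type's profitability exceeds the intake rate on those already taken.
Rate on top 1: 0.6437. B: 1.65 > 0.6437 → include.
Rate on top 2: 0.9371. G: 1.21 > 0.9371 → include.
Rate on top 3: 1.04. A: 0.743 < 1.04 → exclude; stop.
Optimal diet: H, B, G — 3 of 4 types.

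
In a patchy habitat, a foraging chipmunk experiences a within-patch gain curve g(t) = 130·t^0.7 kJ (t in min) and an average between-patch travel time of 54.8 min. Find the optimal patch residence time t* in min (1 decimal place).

Maximise g(t)/(T+t): set derivative to zero → g'(t)(T+t) = g(t).
g'(t) = 0.7·130·t^-0.3. Setting 0.7·130·t^-0.3 = 130·t^0.7/(54.8+t) gives 0.7(54.8+t) = t, so 0.30·t = 0.7×54.8.
t* = 0.7×54.8/0.30 = 127.9 min.

127.9 min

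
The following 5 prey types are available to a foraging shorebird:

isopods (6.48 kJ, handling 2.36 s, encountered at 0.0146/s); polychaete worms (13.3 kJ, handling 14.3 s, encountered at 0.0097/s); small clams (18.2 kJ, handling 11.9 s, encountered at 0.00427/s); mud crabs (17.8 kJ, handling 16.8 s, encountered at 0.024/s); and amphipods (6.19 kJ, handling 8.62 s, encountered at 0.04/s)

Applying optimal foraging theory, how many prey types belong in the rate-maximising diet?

Rank by E/h (kJ/s): isopods 2.75, small clams 1.53, mud crabs 1.06, polychaete worms 0.93, amphipods 0.718. Include each in turn until the next type's E/h falls below the running intake rate.
Rate on top 1: 0.09146. small clams: 1.53 > 0.09146 → include.
Rate on top 2: 0.1588. mud crabs: 1.06 > 0.1588 → include.
Rate on top 3: 0.4028. polychaete worms: 0.93 > 0.4028 → include.
Rate on top 4: 0.4477. amphipods: 0.718 > 0.4477 → include.
Optimal diet: isopods, small clams, mud crabs, polychaete worms, amphipods — 5 of 5 types.

5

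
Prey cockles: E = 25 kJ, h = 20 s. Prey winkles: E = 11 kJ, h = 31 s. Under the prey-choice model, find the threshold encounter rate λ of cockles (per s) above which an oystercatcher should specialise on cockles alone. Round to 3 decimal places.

Drop winkles once their profitability E₂/h₂ falls below the rate achievable on cockles alone: E₂/h₂ = λE₁/(1 + λh₁).
Solve for λ: λE₁h₂ = E₂(1 + λh₁) → λ(E₁h₂ − E₂h₁) = E₂ → λ = E₂/(E₁h₂ − E₂h₁).
λ = 11/(25×31 − 11×20) = 11/555 = 0.01982 per s.

0.020 per s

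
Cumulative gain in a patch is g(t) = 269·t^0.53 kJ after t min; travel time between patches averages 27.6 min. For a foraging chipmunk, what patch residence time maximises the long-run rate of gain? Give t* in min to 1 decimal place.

31.1 min

Maximise g(t)/(T+t): set derivative to zero → g'(t)(T+t) = g(t).
g'(t) = 0.53·269·t^-0.47. Setting 0.53·269·t^-0.47 = 269·t^0.53/(27.6+t) gives 0.53(27.6+t) = t, so 0.47·t = 0.53×27.6.
t* = 0.53×27.6/0.47 = 31.12 min.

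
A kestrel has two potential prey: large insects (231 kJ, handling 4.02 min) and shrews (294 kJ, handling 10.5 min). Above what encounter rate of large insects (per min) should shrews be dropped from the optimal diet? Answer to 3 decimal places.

0.236 per min

The zero-one rule: include shrews iff E₂/h₂ > λE₁/(1+λh₁). Equality gives the switch point.
λE₁h₂ = E₂ + λE₂h₁ ⇒ λ = E₂/(E₁h₂ − E₂h₁) = 294/(2426 − 1182) = 0.2364 per min.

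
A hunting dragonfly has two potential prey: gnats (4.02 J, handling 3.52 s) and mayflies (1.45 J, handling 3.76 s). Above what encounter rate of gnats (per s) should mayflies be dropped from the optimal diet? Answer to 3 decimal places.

0.145 per s

Drop mayflies once their profitability E₂/h₂ falls below the rate achievable on gnats alone: E₂/h₂ = λE₁/(1 + λh₁).
Solve for λ: λE₁h₂ = E₂(1 + λh₁) → λ(E₁h₂ − E₂h₁) = E₂ → λ = E₂/(E₁h₂ − E₂h₁).
λ = 1.45/(4.02×3.76 − 1.45×3.52) = 1.45/10.01 = 0.1448 per s.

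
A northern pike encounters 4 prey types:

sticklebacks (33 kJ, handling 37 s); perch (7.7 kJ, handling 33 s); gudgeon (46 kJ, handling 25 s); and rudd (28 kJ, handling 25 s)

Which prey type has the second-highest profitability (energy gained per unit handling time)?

Profitability E/h (kJ/s): sticklebacks = 33/37 = 0.892, perch = 7.7/33 = 0.233, gudgeon = 46/25 = 1.84, rudd = 28/25 = 1.12.
Ranked: gudgeon > rudd > sticklebacks > perch.

rudd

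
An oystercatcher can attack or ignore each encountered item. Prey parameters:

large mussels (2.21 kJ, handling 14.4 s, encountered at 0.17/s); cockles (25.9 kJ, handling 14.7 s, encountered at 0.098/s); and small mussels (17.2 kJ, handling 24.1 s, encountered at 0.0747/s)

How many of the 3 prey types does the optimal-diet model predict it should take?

1

E/h in descending order: cockles 1.76, small mussels 0.714, large mussels 0.153 kJ/s. The optimal diet is the largest prefix of this list for which every included type satisfies E_i/h_i > R on the types above it.
Rate on top 1: 1.04. small mussels: 0.714 < 1.04 → exclude; stop.
Optimal diet: cockles — 1 of 3 types.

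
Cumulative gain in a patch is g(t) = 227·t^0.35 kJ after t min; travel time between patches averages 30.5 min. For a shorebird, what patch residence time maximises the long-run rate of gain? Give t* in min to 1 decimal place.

16.4 min

Optimal t* satisfies g'(t*) = g(t*)/(T + t*).
g'(t) = 0.35·227·t^-0.65. Setting 0.35·227·t^-0.65 = 227·t^0.35/(30.5+t) gives 0.35(30.5+t) = t, so 0.65·t = 0.35×30.5.
t* = 0.35×30.5/0.65 = 16.42 min.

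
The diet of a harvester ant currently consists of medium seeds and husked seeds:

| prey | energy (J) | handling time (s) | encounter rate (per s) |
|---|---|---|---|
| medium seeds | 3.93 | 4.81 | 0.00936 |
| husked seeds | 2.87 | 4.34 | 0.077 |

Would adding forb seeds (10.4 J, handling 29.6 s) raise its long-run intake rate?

Yes

On medium seeds and husked seeds alone, R = ΣλE/(1+Σλh) = 0.2578/1.379 = 0.1869 J/s.
forb seeds: E/h = 10.4/29.6 = 0.3514 J/s.
Since 0.3514 > R, including forb seeds increases the long-run rate.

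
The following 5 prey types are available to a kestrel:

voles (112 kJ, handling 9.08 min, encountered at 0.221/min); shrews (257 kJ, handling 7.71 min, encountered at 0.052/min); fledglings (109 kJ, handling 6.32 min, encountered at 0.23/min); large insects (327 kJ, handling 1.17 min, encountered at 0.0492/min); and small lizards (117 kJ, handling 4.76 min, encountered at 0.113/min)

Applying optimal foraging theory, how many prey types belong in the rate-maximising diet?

3

Profitabilities (E/h, kJ/min): large insects 279, shrews 33.3, small lizards 24.6, fledglings 17.2, voles 12.3. Add prey in this order while the next type's profitability exceeds the intake rate on those already taken.
Rate on top 1: 15.21. shrews: 33.3 > 15.21 → include.
Rate on top 2: 20.19. small lizards: 24.6 > 20.19 → include.
Rate on top 3: 21.38. fledglings: 17.2 < 21.38 → exclude; stop.
Optimal diet: large insects, shrews, small lizards — 3 of 5 types.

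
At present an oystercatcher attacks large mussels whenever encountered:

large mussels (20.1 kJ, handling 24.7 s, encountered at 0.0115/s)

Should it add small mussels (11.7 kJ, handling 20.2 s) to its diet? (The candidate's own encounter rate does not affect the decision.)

Intake rate on the current diet: R = (0.0115×20.1) / (1 + 0.0115×24.7) = 0.2312/1.284 = 0.18 kJ/s.
small mussels: E/h = 11.7/20.2 = 0.5792 kJ/s.
0.5792 > 0.18, so adding small mussels raises the average — include it.

Yes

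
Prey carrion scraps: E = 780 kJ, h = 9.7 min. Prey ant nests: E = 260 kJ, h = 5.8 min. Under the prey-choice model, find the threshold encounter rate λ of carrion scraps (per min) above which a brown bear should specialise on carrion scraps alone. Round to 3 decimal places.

The zero-one rule: include ant nests iff E₂/h₂ > λE₁/(1+λh₁). Equality gives the switch point.
λE₁h₂ = E₂ + λE₂h₁ ⇒ λ = E₂/(E₁h₂ − E₂h₁) = 260/(4524 − 2522) = 0.1299 per min.

0.130 per min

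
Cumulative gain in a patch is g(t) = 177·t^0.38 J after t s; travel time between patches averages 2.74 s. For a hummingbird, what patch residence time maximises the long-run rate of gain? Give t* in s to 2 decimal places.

1.68 s

By the marginal value theorem, leave when the instantaneous gain rate g'(t) equals the habitat-wide average g(t)/(T + t).
g'(t) = 0.38·177·t^-0.62. Setting 0.38·177·t^-0.62 = 177·t^0.38/(2.74+t) gives 0.38(2.74+t) = t, so 0.62·t = 0.38×2.74.
t* = 0.38×2.74/0.62 = 1.679 s.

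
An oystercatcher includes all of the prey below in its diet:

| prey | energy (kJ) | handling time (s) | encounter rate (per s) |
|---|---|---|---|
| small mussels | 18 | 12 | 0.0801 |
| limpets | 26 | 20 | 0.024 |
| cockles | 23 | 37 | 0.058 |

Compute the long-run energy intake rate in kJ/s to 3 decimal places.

0.741 kJ/s

Energy encountered per unit search time: 0.0801×18 + 0.024×26 + 0.058×23 = 3.4 kJ/s.
Handling time per unit search time: 0.0801×12 + 0.024×20 + 0.058×37 = 3.587.
Rate = 3.4/(1 + 3.587) = 0.7411 kJ/s.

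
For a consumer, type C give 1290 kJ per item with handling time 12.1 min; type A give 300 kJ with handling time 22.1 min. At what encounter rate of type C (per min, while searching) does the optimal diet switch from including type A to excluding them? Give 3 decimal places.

At the threshold, the rate on type C alone equals the profitability of type A: λ·1290/(1 + λ·12.1) = 300/22.1 = 13.57.
Rearranging, λ(1290 − 13.57×12.1) = 13.57, so λ = 13.57/1126 = 0.01206 per min.

0.012 per min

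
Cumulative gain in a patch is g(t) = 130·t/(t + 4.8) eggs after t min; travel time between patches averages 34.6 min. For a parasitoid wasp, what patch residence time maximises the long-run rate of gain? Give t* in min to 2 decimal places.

12.89 min

Maximise g(t)/(T+t): set derivative to zero → g'(t)(T+t) = g(t).
g'(t) = 130·4.8/(t + 4.8)². Setting 130·4.8/(t+4.8)² = 130t/[(t+4.8)(34.6+t)] gives 4.8(34.6+t) = t(t+4.8), so t² = 4.8×34.6 = 166.1.
t* = √166.1 = 12.89 min.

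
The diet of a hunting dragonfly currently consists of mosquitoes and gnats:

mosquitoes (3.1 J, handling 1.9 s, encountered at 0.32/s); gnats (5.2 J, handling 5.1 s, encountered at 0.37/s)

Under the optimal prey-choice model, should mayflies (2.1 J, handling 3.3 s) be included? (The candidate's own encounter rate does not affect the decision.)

No

On mosquitoes and gnats alone, R = ΣλE/(1+Σλh) = 2.916/3.495 = 0.8343 J/s.
Profitability of mayflies: 2.1/3.3 = 0.6364 J/s.
Since 0.6364 < R, time spent handling mayflies is better spent searching.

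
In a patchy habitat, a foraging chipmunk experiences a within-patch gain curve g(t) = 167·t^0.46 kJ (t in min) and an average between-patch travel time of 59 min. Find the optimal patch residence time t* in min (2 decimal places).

50.26 min

Maximise g(t)/(T+t): set derivative to zero → g'(t)(T+t) = g(t).
g'(t) = 0.46·167·t^-0.54. Setting 0.46·167·t^-0.54 = 167·t^0.46/(59+t) gives 0.46(59+t) = t, so 0.54·t = 0.46×59.
t* = 0.46×59/0.54 = 50.26 min.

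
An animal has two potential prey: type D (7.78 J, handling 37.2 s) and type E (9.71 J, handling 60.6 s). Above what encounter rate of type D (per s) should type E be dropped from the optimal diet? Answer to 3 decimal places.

0.088 per s

The zero-one rule: include type E iff E₂/h₂ > λE₁/(1+λh₁). Equality gives the switch point.
λE₁h₂ = E₂ + λE₂h₁ ⇒ λ = E₂/(E₁h₂ − E₂h₁) = 9.71/(471.5 − 361.2) = 0.08807 per s.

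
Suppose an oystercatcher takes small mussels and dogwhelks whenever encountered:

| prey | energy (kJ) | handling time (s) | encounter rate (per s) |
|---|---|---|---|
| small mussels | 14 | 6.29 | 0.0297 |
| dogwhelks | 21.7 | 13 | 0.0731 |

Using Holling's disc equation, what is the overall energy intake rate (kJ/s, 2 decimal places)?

R = Σλ_iE_i / (1 + Σλ_ih_i)
Numerator: 0.0297×14 + 0.0731×21.7 = 2.002
Denominator: 1 + 0.0297×6.29 + 0.0731×13 = 2.137
R = 2.002/2.137 = 0.9368 kJ/s

0.94 kJ/s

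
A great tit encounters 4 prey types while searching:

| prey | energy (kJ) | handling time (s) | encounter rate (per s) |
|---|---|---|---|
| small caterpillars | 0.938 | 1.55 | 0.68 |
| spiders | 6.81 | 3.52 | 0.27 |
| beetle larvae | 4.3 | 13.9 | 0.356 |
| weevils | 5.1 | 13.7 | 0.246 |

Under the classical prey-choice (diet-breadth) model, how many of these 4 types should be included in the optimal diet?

Profitabilities (E/h, kJ/s): spiders 1.93, small caterpillars 0.605, weevils 0.372, beetle larvae 0.309. Add prey in this order while the next type's profitability exceeds the intake rate on those already taken.
Rate on top 1: 0.9427. small caterpillars: 0.605 < 0.9427 → exclude; stop.
Optimal diet: spiders — 1 of 4 types.

1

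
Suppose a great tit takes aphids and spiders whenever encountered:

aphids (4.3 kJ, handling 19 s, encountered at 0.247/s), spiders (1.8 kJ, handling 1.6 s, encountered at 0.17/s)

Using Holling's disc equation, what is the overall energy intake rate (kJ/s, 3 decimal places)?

0.229 kJ/s

R = Σλ_iE_i / (1 + Σλ_ih_i)
Numerator: 0.247×4.3 + 0.17×1.8 = 1.368
Denominator: 1 + 0.247×19 + 0.17×1.6 = 5.965
R = 1.368/5.965 = 0.2294 kJ/s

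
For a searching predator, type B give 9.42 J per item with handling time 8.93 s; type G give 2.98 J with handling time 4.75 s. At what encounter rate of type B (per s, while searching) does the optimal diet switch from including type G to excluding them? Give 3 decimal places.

0.164 per s

The zero-one rule: include type G iff E₂/h₂ > λE₁/(1+λh₁). Equality gives the switch point.
λE₁h₂ = E₂ + λE₂h₁ ⇒ λ = E₂/(E₁h₂ − E₂h₁) = 2.98/(44.74 − 26.61) = 0.1643 per s.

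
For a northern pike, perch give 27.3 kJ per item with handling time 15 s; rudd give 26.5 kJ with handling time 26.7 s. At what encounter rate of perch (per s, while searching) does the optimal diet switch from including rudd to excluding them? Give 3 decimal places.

The zero-one rule: include rudd iff E₂/h₂ > λE₁/(1+λh₁). Equality gives the switch point.
λE₁h₂ = E₂ + λE₂h₁ ⇒ λ = E₂/(E₁h₂ − E₂h₁) = 26.5/(728.9 − 397.5) = 0.07996 per s.

0.080 per s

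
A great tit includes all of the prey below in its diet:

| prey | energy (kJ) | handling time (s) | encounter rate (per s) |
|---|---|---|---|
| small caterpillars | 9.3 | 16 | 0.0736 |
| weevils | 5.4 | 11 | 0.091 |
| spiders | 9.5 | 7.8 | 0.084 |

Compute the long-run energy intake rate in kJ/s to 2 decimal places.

Energy encountered per unit search time: 0.0736×9.3 + 0.091×5.4 + 0.084×9.5 = 1.974 kJ/s.
Handling time per unit search time: 0.0736×16 + 0.091×11 + 0.084×7.8 = 2.834.
Rate = 1.974/(1 + 2.834) = 0.5149 kJ/s.

0.51 kJ/s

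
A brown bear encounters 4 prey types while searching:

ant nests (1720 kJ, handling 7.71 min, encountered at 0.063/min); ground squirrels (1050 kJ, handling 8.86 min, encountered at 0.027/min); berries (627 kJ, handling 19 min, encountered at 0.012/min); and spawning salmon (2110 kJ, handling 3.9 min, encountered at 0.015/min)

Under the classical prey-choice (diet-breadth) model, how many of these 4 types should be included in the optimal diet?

3

Profitabilities (E/h, kJ/min): spawning salmon 541, ant nests 223, ground squirrels 119, berries 33. Add prey in this order while the next type's profitability exceeds the intake rate on those already taken.
Rate on top 1: 29.9. ant nests: 223 > 29.9 → include.
Rate on top 2: 90.67. ground squirrels: 119 > 90.67 → include.
Rate on top 3: 94.4. berries: 33 < 94.4 → exclude; stop.
Optimal diet: spawning salmon, ant nests, ground squirrels — 3 of 4 types.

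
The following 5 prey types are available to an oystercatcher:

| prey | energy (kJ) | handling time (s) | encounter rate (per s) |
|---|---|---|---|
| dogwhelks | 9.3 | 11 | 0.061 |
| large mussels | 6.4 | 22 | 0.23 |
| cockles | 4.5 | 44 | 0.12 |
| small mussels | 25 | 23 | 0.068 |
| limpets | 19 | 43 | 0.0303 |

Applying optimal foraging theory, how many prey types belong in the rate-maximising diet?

2

E/h in descending order: small mussels 1.09, dogwhelks 0.845, limpets 0.442, large mussels 0.291, cockles 0.102 kJ/s. The optimal diet is the largest prefix of this list for which every included type satisfies E_i/h_i > R on the types above it.
Rate on top 1: 0.663. dogwhelks: 0.845 > 0.663 → include.
Rate on top 2: 0.7009. limpets: 0.442 < 0.7009 → exclude; stop.
Optimal diet: small mussels, dogwhelks — 2 of 5 types.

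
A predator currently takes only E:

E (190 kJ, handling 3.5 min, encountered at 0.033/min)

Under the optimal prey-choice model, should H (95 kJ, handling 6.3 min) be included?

Yes

Current rate: (0.033×190)/(1 + 0.033×3.5) = 5.621 kJ/min.
H: E/h = 95/6.3 = 15.08 kJ/min.
15.08 > 5.621, so adding H raises the average — include it.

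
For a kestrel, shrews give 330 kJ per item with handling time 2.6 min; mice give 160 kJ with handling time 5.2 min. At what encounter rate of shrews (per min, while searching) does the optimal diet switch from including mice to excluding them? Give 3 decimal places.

Drop mice once their profitability E₂/h₂ falls below the rate achievable on shrews alone: E₂/h₂ = λE₁/(1 + λh₁).
Solve for λ: λE₁h₂ = E₂(1 + λh₁) → λ(E₁h₂ − E₂h₁) = E₂ → λ = E₂/(E₁h₂ − E₂h₁).
λ = 160/(330×5.2 − 160×2.6) = 160/1300 = 0.1231 per min.

0.123 per min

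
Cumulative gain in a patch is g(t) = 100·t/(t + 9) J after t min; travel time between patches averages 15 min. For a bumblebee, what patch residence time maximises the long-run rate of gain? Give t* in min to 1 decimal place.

Optimal t* satisfies g'(t*) = g(t*)/(T + t*).
g'(t) = 100·9/(t + 9)². Setting 100·9/(t+9)² = 100t/[(t+9)(15+t)] gives 9(15+t) = t(t+9), so t² = 9×15 = 135.
t* = √135 = 11.62 min.

11.6 min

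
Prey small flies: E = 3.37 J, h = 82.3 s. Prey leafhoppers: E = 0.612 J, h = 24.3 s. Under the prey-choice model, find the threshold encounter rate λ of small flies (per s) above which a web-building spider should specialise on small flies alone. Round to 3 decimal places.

At the threshold, the rate on small flies alone equals the profitability of leafhoppers: λ·3.37/(1 + λ·82.3) = 0.612/24.3 = 0.02519.
Rearranging, λ(3.37 − 0.02519×82.3) = 0.02519, so λ = 0.02519/1.297 = 0.01941 per s.

0.019 per s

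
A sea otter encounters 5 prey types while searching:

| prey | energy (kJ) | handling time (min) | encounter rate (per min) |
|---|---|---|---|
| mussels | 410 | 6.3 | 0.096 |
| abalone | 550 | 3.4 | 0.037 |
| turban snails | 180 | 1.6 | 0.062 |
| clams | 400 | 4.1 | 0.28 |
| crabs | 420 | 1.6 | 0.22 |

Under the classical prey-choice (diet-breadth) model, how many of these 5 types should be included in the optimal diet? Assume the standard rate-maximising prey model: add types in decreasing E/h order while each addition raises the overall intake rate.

E/h in descending order: crabs 262, abalone 162, turban snails 112, clams 97.6, mussels 65.1 kJ/min. The optimal diet is the largest prefix of this list for which every included type satisfies E_i/h_i > R on the types above it.
Rate on top 1: 68.34. abalone: 162 > 68.34 → include.
Rate on top 2: 76.3. turban snails: 112 > 76.3 → include.
Rate on top 3: 78.57. clams: 97.6 > 78.57 → include.
Rate on top 4: 86.57. mussels: 65.1 < 86.57 → exclude; stop.
Optimal diet: crabs, abalone, turban snails, clams — 4 of 5 types.

4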